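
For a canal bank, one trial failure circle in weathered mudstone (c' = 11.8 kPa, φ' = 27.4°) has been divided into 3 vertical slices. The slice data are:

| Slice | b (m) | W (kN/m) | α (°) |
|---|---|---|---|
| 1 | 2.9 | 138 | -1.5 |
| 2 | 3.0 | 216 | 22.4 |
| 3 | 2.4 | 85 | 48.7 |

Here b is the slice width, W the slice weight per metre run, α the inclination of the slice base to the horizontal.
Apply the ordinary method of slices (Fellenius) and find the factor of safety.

Ordinary method of slices: FS = Σ[c'·Δl_i + (W_i cosα_i)·tanφ'] / Σ W_i sinα_i, with Δl_i = b_i / cosα_i.
Slice 1: Δl = 2.9/cos(-1.5°) = 2.901 m; N'_1 = 138·cos(-1.5°) = 138.0; c'Δl = 34.23; W sinα = -3.6
Slice 2: Δl = 3.0/cos22.4° = 3.245 m; N'_2 = 216·cos22.4° = 199.7; c'Δl = 38.29; W sinα = 82.3
Slice 3: Δl = 2.4/cos48.7° = 3.636 m; N'_3 = 85·cos48.7° = 56.1; c'Δl = 42.91; W sinα = 63.9
Σc'Δl = 115.4 kN/m; ΣN' = 393.8 kN/m; ΣW sinα = 142.6 kN/m
Resisting = 115.4 + 393.8·tan27.4° = 115.4 + 204.1 = 319.5 kN/m
FS = 319.5 / 142.6 = 2.241

FS = 2.24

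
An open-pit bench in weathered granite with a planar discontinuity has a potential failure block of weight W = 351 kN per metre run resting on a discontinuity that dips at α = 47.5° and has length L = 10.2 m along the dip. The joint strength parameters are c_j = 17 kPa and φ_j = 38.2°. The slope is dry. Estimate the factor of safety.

FS = 1.39

Resolving the block weight along and normal to the plane and applying the Mohr–Coulomb strength on the joint:
N' = W cosα = 351·cos47.5° = 237.1 kN/m
Driving force T = W sinα = 351·sin47.5° = 258.8 kN/m
Resisting force R = c_j·L + N'·tanφ_j = 17·10.2 + 237.1·tan38.2° = 173.4 + 186.6 = 360.0 kN/m
FS = R / T = 360.0 / 258.8 = 1.391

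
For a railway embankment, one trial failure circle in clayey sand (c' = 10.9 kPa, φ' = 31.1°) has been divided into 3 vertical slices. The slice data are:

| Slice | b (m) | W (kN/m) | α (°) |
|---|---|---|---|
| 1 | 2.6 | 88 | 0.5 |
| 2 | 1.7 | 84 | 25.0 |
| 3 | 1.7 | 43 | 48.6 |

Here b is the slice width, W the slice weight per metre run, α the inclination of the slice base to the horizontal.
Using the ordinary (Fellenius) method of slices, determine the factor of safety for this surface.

Ordinary method of slices: FS = Σ[c'·Δl_i + (W_i cosα_i)·tanφ'] / Σ W_i sinα_i, with Δl_i = b_i / cosα_i.
Slice 1: Δl = 2.6/cos0.5° = 2.600 m; N'_1 = 88·cos0.5° = 88.0; c'Δl = 28.34; W sinα = 0.8
Slice 2: Δl = 1.7/cos25.0° = 1.876 m; N'_2 = 84·cos25.0° = 76.1; c'Δl = 20.45; W sinα = 35.5
Slice 3: Δl = 1.7/cos48.6° = 2.571 m; N'_3 = 43·cos48.6° = 28.4; c'Δl = 28.02; W sinα = 32.3
Σc'Δl = 76.8 kN/m; ΣN' = 192.6 kN/m; ΣW sinα = 68.5 kN/m
Resisting = 76.8 + 192.6·tan31.1° = 76.8 + 116.2 = 193.0 kN/m
FS = 193.0 / 68.5 = 2.816

FS = 2.82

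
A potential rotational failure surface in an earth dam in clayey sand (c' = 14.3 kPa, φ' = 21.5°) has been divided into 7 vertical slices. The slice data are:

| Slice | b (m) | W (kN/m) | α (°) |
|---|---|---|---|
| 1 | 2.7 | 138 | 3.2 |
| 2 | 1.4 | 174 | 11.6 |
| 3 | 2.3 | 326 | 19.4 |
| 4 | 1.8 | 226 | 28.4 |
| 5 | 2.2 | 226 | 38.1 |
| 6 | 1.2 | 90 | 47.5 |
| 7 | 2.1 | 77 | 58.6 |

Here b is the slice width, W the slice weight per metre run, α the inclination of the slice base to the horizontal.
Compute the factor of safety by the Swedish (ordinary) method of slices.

FS = 1.28

Ordinary method of slices: FS = Σ[c'·Δl_i + (W_i cosα_i)·tanφ'] / Σ W_i sinα_i, with Δl_i = b_i / cosα_i.
Slice 1: Δl = 2.7/cos3.2° = 2.704 m; N'_1 = 138·cos3.2° = 137.8; c'Δl = 38.67; W sinα = 7.7
Slice 2: Δl = 1.4/cos11.6° = 1.429 m; N'_2 = 174·cos11.6° = 170.4; c'Δl = 20.44; W sinα = 35.0
Slice 3: Δl = 2.3/cos19.4° = 2.438 m; N'_3 = 326·cos19.4° = 307.5; c'Δl = 34.87; W sinα = 108.3
Slice 4: Δl = 1.8/cos28.4° = 2.046 m; N'_4 = 226·cos28.4° = 198.8; c'Δl = 29.26; W sinα = 107.5
Slice 5: Δl = 2.2/cos38.1° = 2.796 m; N'_5 = 226·cos38.1° = 177.8; c'Δl = 39.98; W sinα = 139.5
Slice 6: Δl = 1.2/cos47.5° = 1.776 m; N'_6 = 90·cos47.5° = 60.8; c'Δl = 25.40; W sinα = 66.4
Slice 7: Δl = 2.1/cos58.6° = 4.031 m; N'_7 = 77·cos58.6° = 40.1; c'Δl = 57.64; W sinα = 65.7
Σc'Δl = 246.3 kN/m; ΣN' = 1093.3 kN/m; ΣW sinα = 530.0 kN/m
Resisting = 246.3 + 1093.3·tan21.5° = 246.3 + 430.7 = 676.9 kN/m
FS = 676.9 / 530.0 = 1.277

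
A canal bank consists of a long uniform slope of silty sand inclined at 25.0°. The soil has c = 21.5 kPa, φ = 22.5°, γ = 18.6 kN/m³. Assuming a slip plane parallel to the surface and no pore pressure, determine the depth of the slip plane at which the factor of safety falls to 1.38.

Setting FS = 1.38 in FS = [c + γz cos²β tanφ] / [γz sinβ cosβ] and solving for z:
z = c / [γ cosβ (FS·sinβ − cosβ·tanφ)]
  = 21.5 / [18.6·cos25.0°·(1.38·sin25.0° − cos25.0°·tan22.5°)]
  = 21.5 / [18.6·0.9063·(1.38·0.4226 − 0.9063·0.4142)]
  = 21.5 / 3.5031 = 6.137 m

z = 6.14 m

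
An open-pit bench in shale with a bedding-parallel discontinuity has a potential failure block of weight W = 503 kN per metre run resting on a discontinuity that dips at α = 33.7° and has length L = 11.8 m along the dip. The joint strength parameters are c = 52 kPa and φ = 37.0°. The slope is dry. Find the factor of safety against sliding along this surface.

FS = 3.33

Resolving the block weight along and normal to the plane and applying the Mohr–Coulomb strength on the joint:
N' = W cosα = 503·cos33.7° = 418.5 kN/m
Driving force T = W sinα = 503·sin33.7° = 279.1 kN/m
Resisting force R = c·L + N'·tanφ = 52·11.8 + 418.5·tan37.0° = 613.6 + 315.3 = 928.9 kN/m
FS = R / T = 928.9 / 279.1 = 3.329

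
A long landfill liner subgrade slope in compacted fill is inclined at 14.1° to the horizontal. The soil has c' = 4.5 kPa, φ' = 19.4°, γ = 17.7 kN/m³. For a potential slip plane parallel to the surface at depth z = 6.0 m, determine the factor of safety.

FS = 1.58

For an infinite slope with a slip plane parallel to the surface (no pore pressure): FS = [c' + γz cos²β tanφ'] / [γz sinβ cosβ].
γz = 17.7·6.0 = 106.20 kN/m²
Numerator = 4.5 + 106.20·cos²14.1°·tan19.4° = 4.5 + 106.20·0.9407·0.3522 = 39.679 kPa
Denominator = 106.20·sin14.1°·cos14.1° = 106.20·0.2436·0.9699 = 25.092 kPa
FS = 39.679 / 25.092 = 1.581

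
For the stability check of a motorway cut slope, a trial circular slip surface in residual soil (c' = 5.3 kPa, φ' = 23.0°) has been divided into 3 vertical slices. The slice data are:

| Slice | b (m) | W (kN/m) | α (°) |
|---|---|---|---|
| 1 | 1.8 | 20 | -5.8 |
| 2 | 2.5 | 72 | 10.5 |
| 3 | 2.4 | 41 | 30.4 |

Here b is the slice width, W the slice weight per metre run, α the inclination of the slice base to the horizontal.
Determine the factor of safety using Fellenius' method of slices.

FS = 2.87

Ordinary method of slices: FS = Σ[c'·Δl_i + (W_i cosα_i)·tanφ'] / Σ W_i sinα_i, with Δl_i = b_i / cosα_i.
Slice 1: Δl = 1.8/cos(-5.8°) = 1.809 m; N'_1 = 20·cos(-5.8°) = 19.9; c'Δl = 9.59; W sinα = -2.0
Slice 2: Δl = 2.5/cos10.5° = 2.543 m; N'_2 = 72·cos10.5° = 70.8; c'Δl = 13.48; W sinα = 13.1
Slice 3: Δl = 2.4/cos30.4° = 2.783 m; N'_3 = 41·cos30.4° = 35.4; c'Δl = 14.75; W sinα = 20.7
Σc'Δl = 37.8 kN/m; ΣN' = 126.1 kN/m; ΣW sinα = 31.8 kN/m
Resisting = 37.8 + 126.1·tan23.0° = 37.8 + 53.5 = 91.3 kN/m
FS = 91.3 / 31.8 = 2.867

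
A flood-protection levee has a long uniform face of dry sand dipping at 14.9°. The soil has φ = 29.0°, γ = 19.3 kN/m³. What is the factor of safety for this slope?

For a dry cohesionless infinite slope the factor of safety is FS = tanφ / tanβ.
FS = tan29.0° / tan14.9° = 0.5543 / 0.2661 = 2.083

FS = 2.08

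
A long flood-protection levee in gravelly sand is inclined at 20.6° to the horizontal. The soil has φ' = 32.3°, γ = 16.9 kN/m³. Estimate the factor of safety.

For a dry cohesionless infinite slope the factor of safety is FS = tanφ' / tanβ.
FS = tan32.3° / tan20.6° = 0.6322 / 0.3759 = 1.682

FS = 1.68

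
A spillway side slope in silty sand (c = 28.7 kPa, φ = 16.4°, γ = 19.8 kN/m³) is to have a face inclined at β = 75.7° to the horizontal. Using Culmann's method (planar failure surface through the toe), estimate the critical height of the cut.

Culmann's analysis gives the critical failure plane at α_cr = (β + φ)/2 = (75.7 + 16.4)/2 = 46.0°, and the critical height
H_c = (4c/γ) · sinβ cosφ / [1 − cos(β − φ)]
    = (4·28.7/19.8) · sin75.7°·cos16.4° / [1 − cos(59.3°)]
    = 5.798 · 0.9690·0.9593 / [1 − 0.5105]
    = 5.798 · 0.9296 / 0.4895
    = 11.01 m

H_c = 11.01 m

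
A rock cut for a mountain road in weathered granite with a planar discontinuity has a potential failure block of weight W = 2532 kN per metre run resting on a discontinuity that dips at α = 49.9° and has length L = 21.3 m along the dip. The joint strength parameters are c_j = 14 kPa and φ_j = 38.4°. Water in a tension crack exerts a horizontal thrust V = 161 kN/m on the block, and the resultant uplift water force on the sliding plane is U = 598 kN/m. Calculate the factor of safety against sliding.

Resolving the block weight along and normal to the plane and applying the Mohr–Coulomb strength on the joint:
N' = W cosα − U − V sinα = 2532·cos49.9° − 598 − 161·sin49.9° = 909.8 kN/m
Driving force T = W sinα + V cosα = 2532·sin49.9° + 161·cos49.9° = 2040.5 kN/m
Resisting force R = c_j·L + N'·tanφ_j = 14·21.3 + 909.8·tan38.4° = 298.2 + 721.1 = 1019.3 kN/m
FS = R / T = 1019.3 / 2040.5 = 0.500

FS = 0.50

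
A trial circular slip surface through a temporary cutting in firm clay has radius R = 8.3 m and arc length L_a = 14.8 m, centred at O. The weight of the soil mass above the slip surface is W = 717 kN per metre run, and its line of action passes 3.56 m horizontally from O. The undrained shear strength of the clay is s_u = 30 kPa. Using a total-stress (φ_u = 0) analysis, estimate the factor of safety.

Taking moments about the centre O, the resisting moment is provided by the undrained shear strength acting along the arc:
M_R = s_u·L_a·R = 30·14.80·8.3 = 3685.2 kN·m/m
M_D = W·d = 717·3.56 = 2552.5 kN·m/m
FS = M_R / M_D = 3685.2 / 2552.5 = 1.444

FS = 1.44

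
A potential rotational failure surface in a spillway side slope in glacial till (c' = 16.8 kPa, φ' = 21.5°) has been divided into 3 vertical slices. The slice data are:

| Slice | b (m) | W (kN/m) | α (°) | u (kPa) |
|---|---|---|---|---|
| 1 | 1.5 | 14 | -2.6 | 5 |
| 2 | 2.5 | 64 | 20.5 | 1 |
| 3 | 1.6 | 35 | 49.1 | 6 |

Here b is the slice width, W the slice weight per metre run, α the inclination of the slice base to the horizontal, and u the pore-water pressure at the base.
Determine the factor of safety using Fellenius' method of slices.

FS = 2.89

Ordinary method of slices: FS = Σ[c'·Δl_i + (W_i cosα_i − u_i·Δl_i)·tanφ'] / Σ W_i sinα_i, with Δl_i = b_i / cosα_i.
Slice 1: Δl = 1.5/cos(-2.6°) = 1.502 m; N'_1 = 14·cos(-2.6°) − 5·1.502 = 6.5; c'Δl = 25.23; W sinα = -0.6
Slice 2: Δl = 2.5/cos20.5° = 2.669 m; N'_2 = 64·cos20.5° − 1·2.669 = 57.3; c'Δl = 44.84; W sinα = 22.4
Slice 3: Δl = 1.6/cos49.1° = 2.444 m; N'_3 = 35·cos49.1° − 6·2.444 = 8.3; c'Δl = 41.05; W sinα = 26.5
Σc'Δl = 111.1 kN/m; ΣN' = 72.0 kN/m; ΣW sinα = 48.2 kN/m
Resisting = 111.1 + 72.0·tan21.5° = 111.1 + 28.4 = 139.5 kN/m
FS = 139.5 / 48.2 = 2.892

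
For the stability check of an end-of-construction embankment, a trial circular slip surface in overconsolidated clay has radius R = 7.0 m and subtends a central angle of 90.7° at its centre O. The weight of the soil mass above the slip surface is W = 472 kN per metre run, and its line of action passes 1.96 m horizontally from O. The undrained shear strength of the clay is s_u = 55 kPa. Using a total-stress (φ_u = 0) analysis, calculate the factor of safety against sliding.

Taking moments about the centre O, the resisting moment is provided by the undrained shear strength acting along the arc:
Arc length L_a = R·θ = 7.0·(90.7°·π/180) = 7.0·1.5830 = 11.08 m
M_R = s_u·L_a·R = 55·11.08·7.0 = 4266.2 kN·m/m
M_D = W·d = 472·1.96 = 925.1 kN·m/m
FS = M_R / M_D = 4266.2 / 925.1 = 4.612

FS = 4.61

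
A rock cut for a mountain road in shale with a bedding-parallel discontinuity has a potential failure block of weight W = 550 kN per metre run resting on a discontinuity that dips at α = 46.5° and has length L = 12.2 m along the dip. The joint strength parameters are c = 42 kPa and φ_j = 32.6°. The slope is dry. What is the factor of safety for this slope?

Resolving the block weight along and normal to the plane and applying the Mohr–Coulomb strength on the joint:
N' = W cosα = 550·cos46.5° = 378.6 kN/m
Driving force T = W sinα = 550·sin46.5° = 399.0 kN/m
Resisting force R = c·L + N'·tanφ_j = 42·12.2 + 378.6·tan32.6° = 512.4 + 242.1 = 754.5 kN/m
FS = R / T = 754.5 / 399.0 = 1.891

FS = 1.89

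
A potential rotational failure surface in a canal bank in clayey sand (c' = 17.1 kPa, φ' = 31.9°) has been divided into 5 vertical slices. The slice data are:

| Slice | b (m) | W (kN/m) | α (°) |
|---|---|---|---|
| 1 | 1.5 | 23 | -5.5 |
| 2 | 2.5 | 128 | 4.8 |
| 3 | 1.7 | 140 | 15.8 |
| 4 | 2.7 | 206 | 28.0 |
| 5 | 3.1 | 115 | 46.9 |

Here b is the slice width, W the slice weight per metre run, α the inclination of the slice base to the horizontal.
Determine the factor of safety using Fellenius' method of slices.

FS = 2.50

Ordinary method of slices: FS = Σ[c'·Δl_i + (W_i cosα_i)·tanφ'] / Σ W_i sinα_i, with Δl_i = b_i / cosα_i.
Slice 1: Δl = 1.5/cos(-5.5°) = 1.507 m; N'_1 = 23·cos(-5.5°) = 22.9; c'Δl = 25.77; W sinα = -2.2
Slice 2: Δl = 2.5/cos4.8° = 2.509 m; N'_2 = 128·cos4.8° = 127.6; c'Δl = 42.90; W sinα = 10.7
Slice 3: Δl = 1.7/cos15.8° = 1.767 m; N'_3 = 140·cos15.8° = 134.7; c'Δl = 30.21; W sinα = 38.1
Slice 4: Δl = 2.7/cos28.0° = 3.058 m; N'_4 = 206·cos28.0° = 181.9; c'Δl = 52.29; W sinα = 96.7
Slice 5: Δl = 3.1/cos46.9° = 4.537 m; N'_5 = 115·cos46.9° = 78.6; c'Δl = 77.58; W sinα = 84.0
Σc'Δl = 228.8 kN/m; ΣN' = 545.6 kN/m; ΣW sinα = 227.3 kN/m
Resisting = 228.8 + 545.6·tan31.9° = 228.8 + 339.6 = 568.4 kN/m
FS = 568.4 / 227.3 = 2.500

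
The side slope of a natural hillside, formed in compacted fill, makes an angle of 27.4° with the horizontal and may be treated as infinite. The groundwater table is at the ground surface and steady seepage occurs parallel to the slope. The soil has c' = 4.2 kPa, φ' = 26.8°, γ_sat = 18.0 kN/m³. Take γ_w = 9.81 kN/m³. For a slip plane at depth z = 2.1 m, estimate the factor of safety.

FS = 0.72

With seepage parallel to the slope and the water table at the surface, the effective normal stress on the slip plane uses the buoyant unit weight γ' = γ_sat − γ_w while the driving shear stress uses γ_sat:
FS = [c' + γ' z cos²β tanφ'] / [γ_sat z sinβ cosβ]
γ' = 18.0 − 9.81 = 8.19 kN/m³
Numerator = 4.2 + 8.19·2.1·cos²27.4°·tan26.8° = 4.2 + 8.19·2.1·0.7882·0.5051 = 11.048 kPa
Denominator = 18.0·2.1·sin27.4°·cos27.4° = 18.0·2.1·0.4602·0.8878 = 15.444 kPa
FS = 11.048 / 15.444 = 0.715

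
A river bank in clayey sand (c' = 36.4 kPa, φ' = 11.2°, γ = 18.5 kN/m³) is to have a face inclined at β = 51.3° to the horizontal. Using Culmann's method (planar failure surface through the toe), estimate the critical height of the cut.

Culmann's analysis gives the critical failure plane at α_cr = (β + φ')/2 = (51.3 + 11.2)/2 = 31.2°, and the critical height
H_c = (4c'/γ) · sinβ cosφ' / [1 − cos(β − φ')]
    = (4·36.4/18.5) · sin51.3°·cos11.2° / [1 − cos(40.1°)]
    = 7.870 · 0.7804·0.9810 / [1 − 0.7649]
    = 7.870 · 0.7656 / 0.2351
    = 25.63 m

H_c = 25.63 m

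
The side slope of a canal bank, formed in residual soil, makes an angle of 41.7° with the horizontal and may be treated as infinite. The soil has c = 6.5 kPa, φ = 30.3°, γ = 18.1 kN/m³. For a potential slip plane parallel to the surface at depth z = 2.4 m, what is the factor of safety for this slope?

FS = 0.96

For an infinite slope with a slip plane parallel to the surface (no pore pressure): FS = [c + γz cos²β tanφ] / [γz sinβ cosβ].
γz = 18.1·2.4 = 43.44 kN/m²
Numerator = 6.5 + 43.44·cos²41.7°·tan30.3° = 6.5 + 43.44·0.5575·0.5844 = 20.651 kPa
Denominator = 43.44·sin41.7°·cos41.7° = 43.44·0.6652·0.7466 = 21.576 kPa
FS = 20.651 / 21.576 = 0.957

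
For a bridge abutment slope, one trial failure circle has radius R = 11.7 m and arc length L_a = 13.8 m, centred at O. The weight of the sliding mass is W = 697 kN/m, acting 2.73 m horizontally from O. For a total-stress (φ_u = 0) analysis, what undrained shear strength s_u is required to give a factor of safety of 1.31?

FS = s_u·L_a·R / (W·d), so s_u = FS·W·d / (L_a·R).
s_u = 1.31·697·2.73 / (13.80·11.7) = 2492.7 / 161.46 = 15.44 kPa

s_u = 15.4 kPa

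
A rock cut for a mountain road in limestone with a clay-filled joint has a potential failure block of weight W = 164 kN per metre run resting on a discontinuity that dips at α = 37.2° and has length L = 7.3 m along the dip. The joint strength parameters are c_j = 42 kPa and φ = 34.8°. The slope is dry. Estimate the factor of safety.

FS = 4.01

Resolving the block weight along and normal to the plane and applying the Mohr–Coulomb strength on the joint:
N' = W cosα = 164·cos37.2° = 130.6 kN/m
Driving force T = W sinα = 164·sin37.2° = 99.2 kN/m
Resisting force R = c_j·L + N'·tanφ = 42·7.3 + 130.6·tan34.8° = 306.6 + 90.8 = 397.4 kN/m
FS = R / T = 397.4 / 99.2 = 4.008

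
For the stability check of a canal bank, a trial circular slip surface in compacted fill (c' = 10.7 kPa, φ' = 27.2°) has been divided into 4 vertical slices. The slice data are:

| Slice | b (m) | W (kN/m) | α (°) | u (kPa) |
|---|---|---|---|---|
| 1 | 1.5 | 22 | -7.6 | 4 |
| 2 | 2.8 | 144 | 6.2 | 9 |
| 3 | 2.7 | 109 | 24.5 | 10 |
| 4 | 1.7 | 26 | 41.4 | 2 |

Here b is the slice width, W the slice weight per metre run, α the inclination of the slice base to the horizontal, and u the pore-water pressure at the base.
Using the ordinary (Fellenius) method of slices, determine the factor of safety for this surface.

FS = 2.86

Ordinary method of slices: FS = Σ[c'·Δl_i + (W_i cosα_i − u_i·Δl_i)·tanφ'] / Σ W_i sinα_i, with Δl_i = b_i / cosα_i.
Slice 1: Δl = 1.5/cos(-7.6°) = 1.513 m; N'_1 = 22·cos(-7.6°) − 4·1.513 = 15.8; c'Δl = 16.19; W sinα = -2.9
Slice 2: Δl = 2.8/cos6.2° = 2.816 m; N'_2 = 144·cos6.2° − 9·2.816 = 117.8; c'Δl = 30.14; W sinα = 15.6
Slice 3: Δl = 2.7/cos24.5° = 2.967 m; N'_3 = 109·cos24.5° − 10·2.967 = 69.5; c'Δl = 31.75; W sinα = 45.2
Slice 4: Δl = 1.7/cos41.4° = 2.266 m; N'_4 = 26·cos41.4° − 2·2.266 = 15.0; c'Δl = 24.25; W sinα = 17.2
Σc'Δl = 102.3 kN/m; ΣN' = 218.0 kN/m; ΣW sinα = 75.0 kN/m
Resisting = 102.3 + 218.0·tan27.2° = 102.3 + 112.1 = 214.4 kN/m
FS = 214.4 / 75.0 = 2.857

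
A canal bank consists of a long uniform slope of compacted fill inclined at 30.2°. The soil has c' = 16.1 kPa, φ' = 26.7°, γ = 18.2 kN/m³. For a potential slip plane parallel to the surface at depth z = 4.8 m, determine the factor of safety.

FS = 1.29

For an infinite slope with a slip plane parallel to the surface (no pore pressure): FS = [c' + γz cos²β tanφ'] / [γz sinβ cosβ].
γz = 18.2·4.8 = 87.36 kN/m²
Numerator = 16.1 + 87.36·cos²30.2°·tan26.7° = 16.1 + 87.36·0.7470·0.5029 = 48.920 kPa
Denominator = 87.36·sin30.2°·cos30.2° = 87.36·0.5030·0.8643 = 37.980 kPa
FS = 48.920 / 37.980 = 1.288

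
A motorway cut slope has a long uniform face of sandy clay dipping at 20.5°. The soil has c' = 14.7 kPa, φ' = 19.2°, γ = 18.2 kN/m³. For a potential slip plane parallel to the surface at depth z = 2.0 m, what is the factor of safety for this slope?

For an infinite slope with a slip plane parallel to the surface (no pore pressure): FS = [c' + γz cos²β tanφ'] / [γz sinβ cosβ].
γz = 18.2·2.0 = 36.40 kN/m²
Numerator = 14.7 + 36.40·cos²20.5°·tan19.2° = 14.7 + 36.40·0.8774·0.3482 = 25.821 kPa
Denominator = 36.40·sin20.5°·cos20.5° = 36.40·0.3502·0.9367 = 11.940 kPa
FS = 25.821 / 11.940 = 2.163

FS = 2.16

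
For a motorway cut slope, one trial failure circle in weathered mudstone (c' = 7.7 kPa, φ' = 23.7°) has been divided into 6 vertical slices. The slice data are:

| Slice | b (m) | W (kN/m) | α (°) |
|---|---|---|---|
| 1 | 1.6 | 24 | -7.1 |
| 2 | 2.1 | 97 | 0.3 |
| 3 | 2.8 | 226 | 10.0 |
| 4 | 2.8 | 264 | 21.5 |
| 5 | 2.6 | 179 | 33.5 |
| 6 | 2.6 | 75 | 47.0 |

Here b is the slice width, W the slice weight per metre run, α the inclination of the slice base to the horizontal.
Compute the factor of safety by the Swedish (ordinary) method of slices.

FS = 1.65

Ordinary method of slices: FS = Σ[c'·Δl_i + (W_i cosα_i)·tanφ'] / Σ W_i sinα_i, with Δl_i = b_i / cosα_i.
Slice 1: Δl = 1.6/cos(-7.1°) = 1.612 m; N'_1 = 24·cos(-7.1°) = 23.8; c'Δl = 12.42; W sinα = -3.0
Slice 2: Δl = 2.1/cos0.3° = 2.100 m; N'_2 = 97·cos0.3° = 97.0; c'Δl = 16.17; W sinα = 0.5
Slice 3: Δl = 2.8/cos10.0° = 2.843 m; N'_3 = 226·cos10.0° = 222.6; c'Δl = 21.89; W sinα = 39.2
Slice 4: Δl = 2.8/cos21.5° = 3.009 m; N'_4 = 264·cos21.5° = 245.6; c'Δl = 23.17; W sinα = 96.8
Slice 5: Δl = 2.6/cos33.5° = 3.118 m; N'_5 = 179·cos33.5° = 149.3; c'Δl = 24.01; W sinα = 98.8
Slice 6: Δl = 2.6/cos47.0° = 3.812 m; N'_6 = 75·cos47.0° = 51.1; c'Δl = 29.35; W sinα = 54.9
Σc'Δl = 127.0 kN/m; ΣN' = 789.4 kN/m; ΣW sinα = 287.2 kN/m
Resisting = 127.0 + 789.4·tan23.7° = 127.0 + 346.5 = 473.5 kN/m
FS = 473.5 / 287.2 = 1.649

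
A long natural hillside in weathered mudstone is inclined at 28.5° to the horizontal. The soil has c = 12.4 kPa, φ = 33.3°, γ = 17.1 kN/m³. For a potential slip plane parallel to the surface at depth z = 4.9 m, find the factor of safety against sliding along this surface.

FS = 1.56

For an infinite slope with a slip plane parallel to the surface (no pore pressure): FS = [c + γz cos²β tanφ] / [γz sinβ cosβ].
γz = 17.1·4.9 = 83.79 kN/m²
Numerator = 12.4 + 83.79·cos²28.5°·tan33.3° = 12.4 + 83.79·0.7723·0.6569 = 54.908 kPa
Denominator = 83.79·sin28.5°·cos28.5° = 83.79·0.4772·0.8788 = 35.136 kPa
FS = 54.908 / 35.136 = 1.563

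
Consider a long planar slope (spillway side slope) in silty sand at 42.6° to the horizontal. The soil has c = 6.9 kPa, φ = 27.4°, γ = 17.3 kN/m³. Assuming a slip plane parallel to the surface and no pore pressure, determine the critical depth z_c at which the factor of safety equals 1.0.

Setting FS = 1.00 in FS = [c + γz cos²β tanφ] / [γz sinβ cosβ] and solving for z:
z = c / [γ cosβ (FS·sinβ − cosβ·tanφ)]
  = 6.9 / [17.3·cos42.6°·(1.00·sin42.6° − cos42.6°·tan27.4°)]
  = 6.9 / [17.3·0.7361·(1.00·0.6769 − 0.7361·0.5184)]
  = 6.9 / 3.7607 = 1.835 m

z_c = 1.83 m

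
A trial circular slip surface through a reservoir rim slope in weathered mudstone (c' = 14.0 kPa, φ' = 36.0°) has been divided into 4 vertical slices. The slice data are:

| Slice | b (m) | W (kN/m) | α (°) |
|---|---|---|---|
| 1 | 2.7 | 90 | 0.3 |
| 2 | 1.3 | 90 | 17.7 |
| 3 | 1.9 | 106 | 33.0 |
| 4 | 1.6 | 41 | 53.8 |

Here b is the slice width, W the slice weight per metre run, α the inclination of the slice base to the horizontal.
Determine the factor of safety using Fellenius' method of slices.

Ordinary method of slices: FS = Σ[c'·Δl_i + (W_i cosα_i)·tanφ'] / Σ W_i sinα_i, with Δl_i = b_i / cosα_i.
Slice 1: Δl = 2.7/cos0.3° = 2.700 m; N'_1 = 90·cos0.3° = 90.0; c'Δl = 37.80; W sinα = 0.5
Slice 2: Δl = 1.3/cos17.7° = 1.365 m; N'_2 = 90·cos17.7° = 85.7; c'Δl = 19.10; W sinα = 27.4
Slice 3: Δl = 1.9/cos33.0° = 2.265 m; N'_3 = 106·cos33.0° = 88.9; c'Δl = 31.72; W sinα = 57.7
Slice 4: Δl = 1.6/cos53.8° = 2.709 m; N'_4 = 41·cos53.8° = 24.2; c'Δl = 37.93; W sinα = 33.1
Σc'Δl = 126.5 kN/m; ΣN' = 288.9 kN/m; ΣW sinα = 118.7 kN/m
Resisting = 126.5 + 288.9·tan36.0° = 126.5 + 209.9 = 336.4 kN/m
FS = 336.4 / 118.7 = 2.835

FS = 2.84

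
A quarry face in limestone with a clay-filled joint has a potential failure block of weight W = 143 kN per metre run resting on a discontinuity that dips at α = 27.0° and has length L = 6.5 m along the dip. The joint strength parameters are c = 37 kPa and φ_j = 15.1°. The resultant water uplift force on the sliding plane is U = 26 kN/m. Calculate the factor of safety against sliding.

Resolving the block weight along and normal to the plane and applying the Mohr–Coulomb strength on the joint:
N' = W cosα − U = 143·cos27.0° − 26 = 101.4 kN/m
Driving force T = W sinα = 143·sin27.0° = 64.9 kN/m
Resisting force R = c·L + N'·tanφ_j = 37·6.5 + 101.4·tan15.1° = 240.5 + 27.4 = 267.9 kN/m
FS = R / T = 267.9 / 64.9 = 4.126

FS = 4.13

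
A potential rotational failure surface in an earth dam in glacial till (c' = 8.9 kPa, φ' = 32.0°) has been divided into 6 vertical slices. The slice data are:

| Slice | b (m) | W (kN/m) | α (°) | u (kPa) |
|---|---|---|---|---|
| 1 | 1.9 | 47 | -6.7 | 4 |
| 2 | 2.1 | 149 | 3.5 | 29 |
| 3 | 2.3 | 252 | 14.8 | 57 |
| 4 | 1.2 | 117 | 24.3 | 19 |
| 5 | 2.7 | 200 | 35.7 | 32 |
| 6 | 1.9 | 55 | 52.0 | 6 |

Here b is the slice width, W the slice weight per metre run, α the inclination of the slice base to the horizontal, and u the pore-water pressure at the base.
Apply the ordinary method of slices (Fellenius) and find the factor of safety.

FS = 1.33

Ordinary method of slices: FS = Σ[c'·Δl_i + (W_i cosα_i − u_i·Δl_i)·tanφ'] / Σ W_i sinα_i, with Δl_i = b_i / cosα_i.
Slice 1: Δl = 1.9/cos(-6.7°) = 1.913 m; N'_1 = 47·cos(-6.7°) − 4·1.913 = 39.0; c'Δl = 17.03; W sinα = -5.5
Slice 2: Δl = 2.1/cos3.5° = 2.104 m; N'_2 = 149·cos3.5° − 29·2.104 = 87.7; c'Δl = 18.72; W sinα = 9.1
Slice 3: Δl = 2.3/cos14.8° = 2.379 m; N'_3 = 252·cos14.8° − 57·2.379 = 108.0; c'Δl = 21.17; W sinα = 64.4
Slice 4: Δl = 1.2/cos24.3° = 1.317 m; N'_4 = 117·cos24.3° − 19·1.317 = 81.6; c'Δl = 11.72; W sinα = 48.1
Slice 5: Δl = 2.7/cos35.7° = 3.325 m; N'_5 = 200·cos35.7° − 32·3.325 = 56.0; c'Δl = 29.59; W sinα = 116.7
Slice 6: Δl = 1.9/cos52.0° = 3.086 m; N'_6 = 55·cos52.0° − 6·3.086 = 15.3; c'Δl = 27.47; W sinα = 43.3
Σc'Δl = 125.7 kN/m; ΣN' = 387.8 kN/m; ΣW sinα = 276.2 kN/m
Resisting = 125.7 + 387.8·tan32.0° = 125.7 + 242.3 = 368.0 kN/m
FS = 368.0 / 276.2 = 1.332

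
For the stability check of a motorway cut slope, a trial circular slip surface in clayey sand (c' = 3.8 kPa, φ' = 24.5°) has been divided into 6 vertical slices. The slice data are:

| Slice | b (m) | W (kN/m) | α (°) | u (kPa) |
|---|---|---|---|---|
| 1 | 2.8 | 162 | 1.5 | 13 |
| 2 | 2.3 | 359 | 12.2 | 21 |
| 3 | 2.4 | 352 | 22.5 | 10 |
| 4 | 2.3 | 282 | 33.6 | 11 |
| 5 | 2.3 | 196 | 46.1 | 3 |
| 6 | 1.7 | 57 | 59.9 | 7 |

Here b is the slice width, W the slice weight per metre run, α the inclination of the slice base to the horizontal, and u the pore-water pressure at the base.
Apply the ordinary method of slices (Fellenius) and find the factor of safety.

FS = 0.98

Ordinary method of slices: FS = Σ[c'·Δl_i + (W_i cosα_i − u_i·Δl_i)·tanφ'] / Σ W_i sinα_i, with Δl_i = b_i / cosα_i.
Slice 1: Δl = 2.8/cos1.5° = 2.801 m; N'_1 = 162·cos1.5° − 13·2.801 = 125.5; c'Δl = 10.64; W sinα = 4.2
Slice 2: Δl = 2.3/cos12.2° = 2.353 m; N'_2 = 359·cos12.2° − 21·2.353 = 301.5; c'Δl = 8.94; W sinα = 75.9
Slice 3: Δl = 2.4/cos22.5° = 2.598 m; N'_3 = 352·cos22.5° − 10·2.598 = 299.2; c'Δl = 9.87; W sinα = 134.7
Slice 4: Δl = 2.3/cos33.6° = 2.761 m; N'_4 = 282·cos33.6° − 11·2.761 = 204.5; c'Δl = 10.49; W sinα = 156.1
Slice 5: Δl = 2.3/cos46.1° = 3.317 m; N'_5 = 196·cos46.1° − 3·3.317 = 126.0; c'Δl = 12.60; W sinα = 141.2
Slice 6: Δl = 1.7/cos59.9° = 3.390 m; N'_6 = 57·cos59.9° − 7·3.390 = 4.9; c'Δl = 12.88; W sinα = 49.3
Σc'Δl = 65.4 kN/m; ΣN' = 1061.6 kN/m; ΣW sinα = 561.4 kN/m
Resisting = 65.4 + 1061.6·tan24.5° = 65.4 + 483.8 = 549.2 kN/m
FS = 549.2 / 561.4 = 0.978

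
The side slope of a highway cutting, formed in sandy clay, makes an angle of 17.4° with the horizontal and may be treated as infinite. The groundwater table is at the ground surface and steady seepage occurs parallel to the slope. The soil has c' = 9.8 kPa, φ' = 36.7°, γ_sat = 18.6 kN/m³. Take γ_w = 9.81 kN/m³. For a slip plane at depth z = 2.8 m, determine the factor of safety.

With seepage parallel to the slope and the water table at the surface, the effective normal stress on the slip plane uses the buoyant unit weight γ' = γ_sat − γ_w while the driving shear stress uses γ_sat:
FS = [c' + γ' z cos²β tanφ'] / [γ_sat z sinβ cosβ]
γ' = 18.6 − 9.81 = 8.79 kN/m³
Numerator = 9.8 + 8.79·2.8·cos²17.4°·tan36.7° = 9.8 + 8.79·2.8·0.9106·0.7454 = 26.505 kPa
Denominator = 18.6·2.8·sin17.4°·cos17.4° = 18.6·2.8·0.2990·0.9542 = 14.861 kPa
FS = 26.505 / 14.861 = 1.783

FS = 1.78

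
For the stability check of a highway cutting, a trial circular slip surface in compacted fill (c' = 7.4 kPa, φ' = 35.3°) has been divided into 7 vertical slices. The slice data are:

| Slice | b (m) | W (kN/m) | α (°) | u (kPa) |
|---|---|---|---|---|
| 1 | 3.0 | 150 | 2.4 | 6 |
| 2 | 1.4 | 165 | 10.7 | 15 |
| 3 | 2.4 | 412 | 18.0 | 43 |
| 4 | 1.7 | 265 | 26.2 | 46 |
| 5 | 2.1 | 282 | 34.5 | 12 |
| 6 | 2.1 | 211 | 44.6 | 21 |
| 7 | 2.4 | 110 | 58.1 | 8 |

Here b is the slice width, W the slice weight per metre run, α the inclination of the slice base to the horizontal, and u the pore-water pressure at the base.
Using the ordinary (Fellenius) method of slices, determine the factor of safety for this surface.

FS = 1.26

Ordinary method of slices: FS = Σ[c'·Δl_i + (W_i cosα_i − u_i·Δl_i)·tanφ'] / Σ W_i sinα_i, with Δl_i = b_i / cosα_i.
Slice 1: Δl = 3.0/cos2.4° = 3.003 m; N'_1 = 150·cos2.4° − 6·3.003 = 131.9; c'Δl = 22.22; W sinα = 6.3
Slice 2: Δl = 1.4/cos10.7° = 1.425 m; N'_2 = 165·cos10.7° − 15·1.425 = 140.8; c'Δl = 10.54; W sinα = 30.6
Slice 3: Δl = 2.4/cos18.0° = 2.524 m; N'_3 = 412·cos18.0° − 43·2.524 = 283.3; c'Δl = 18.67; W sinα = 127.3
Slice 4: Δl = 1.7/cos26.2° = 1.895 m; N'_4 = 265·cos26.2° − 46·1.895 = 150.6; c'Δl = 14.02; W sinα = 117.0
Slice 5: Δl = 2.1/cos34.5° = 2.548 m; N'_5 = 282·cos34.5° − 12·2.548 = 201.8; c'Δl = 18.86; W sinα = 159.7
Slice 6: Δl = 2.1/cos44.6° = 2.949 m; N'_6 = 211·cos44.6° − 21·2.949 = 88.3; c'Δl = 21.83; W sinα = 148.2
Slice 7: Δl = 2.4/cos58.1° = 4.542 m; N'_7 = 110·cos58.1° − 8·4.542 = 21.8; c'Δl = 33.61; W sinα = 93.4
Σc'Δl = 139.7 kN/m; ΣN' = 1018.5 kN/m; ΣW sinα = 682.5 kN/m
Resisting = 139.7 + 1018.5·tan35.3° = 139.7 + 721.1 = 860.9 kN/m
FS = 860.9 / 682.5 = 1.261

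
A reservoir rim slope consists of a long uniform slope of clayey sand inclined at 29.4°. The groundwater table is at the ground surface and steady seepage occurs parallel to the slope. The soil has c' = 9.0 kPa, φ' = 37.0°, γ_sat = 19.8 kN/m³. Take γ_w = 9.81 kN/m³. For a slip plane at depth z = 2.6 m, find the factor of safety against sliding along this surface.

With seepage parallel to the slope and the water table at the surface, the effective normal stress on the slip plane uses the buoyant unit weight γ' = γ_sat − γ_w while the driving shear stress uses γ_sat:
FS = [c' + γ' z cos²β tanφ'] / [γ_sat z sinβ cosβ]
γ' = 19.8 − 9.81 = 9.99 kN/m³
Numerator = 9.0 + 9.99·2.6·cos²29.4°·tan37.0° = 9.0 + 9.99·2.6·0.7590·0.7536 = 23.856 kPa
Denominator = 19.8·2.6·sin29.4°·cos29.4° = 19.8·2.6·0.4909·0.8712 = 22.017 kPa
FS = 23.856 / 22.017 = 1.084

FS = 1.08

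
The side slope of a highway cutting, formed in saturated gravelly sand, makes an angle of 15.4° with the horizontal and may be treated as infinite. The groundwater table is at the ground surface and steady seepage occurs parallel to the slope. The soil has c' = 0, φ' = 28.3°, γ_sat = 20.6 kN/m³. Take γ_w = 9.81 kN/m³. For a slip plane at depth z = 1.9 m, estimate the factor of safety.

With seepage parallel to the slope and the water table at the surface, the effective normal stress on the slip plane uses the buoyant unit weight γ' = γ_sat − γ_w while the driving shear stress uses γ_sat:
FS = [c' + γ' z cos²β tanφ'] / [γ_sat z sinβ cosβ]
(For c' = 0 this reduces to FS = (γ'/γ_sat)·tanφ'/tanβ.)
γ' = 20.6 − 9.81 = 10.79 kN/m³
Numerator = 0.0 + 10.79·1.9·cos²15.4°·tan28.3° = 0.0 + 10.79·1.9·0.9295·0.5384 = 10.260 kPa
Denominator = 20.6·1.9·sin15.4°·cos15.4° = 20.6·1.9·0.2656·0.9641 = 10.021 kPa
FS = 10.260 / 10.021 = 1.024

FS = 1.02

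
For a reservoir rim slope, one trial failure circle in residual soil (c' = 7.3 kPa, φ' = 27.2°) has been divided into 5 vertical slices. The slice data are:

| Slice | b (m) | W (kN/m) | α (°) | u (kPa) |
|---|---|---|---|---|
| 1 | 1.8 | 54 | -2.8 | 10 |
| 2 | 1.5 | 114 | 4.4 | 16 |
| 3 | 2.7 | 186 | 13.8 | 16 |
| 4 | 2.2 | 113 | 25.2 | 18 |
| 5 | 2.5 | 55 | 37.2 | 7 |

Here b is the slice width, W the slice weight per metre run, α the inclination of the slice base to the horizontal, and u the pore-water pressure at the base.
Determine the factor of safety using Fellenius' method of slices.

FS = 1.98

Ordinary method of slices: FS = Σ[c'·Δl_i + (W_i cosα_i − u_i·Δl_i)·tanφ'] / Σ W_i sinα_i, with Δl_i = b_i / cosα_i.
Slice 1: Δl = 1.8/cos(-2.8°) = 1.802 m; N'_1 = 54·cos(-2.8°) − 10·1.802 = 35.9; c'Δl = 13.16; W sinα = -2.6
Slice 2: Δl = 1.5/cos4.4° = 1.504 m; N'_2 = 114·cos4.4° − 16·1.504 = 89.6; c'Δl = 10.98; W sinα = 8.7
Slice 3: Δl = 2.7/cos13.8° = 2.780 m; N'_3 = 186·cos13.8° − 16·2.780 = 136.1; c'Δl = 20.30; W sinα = 44.4
Slice 4: Δl = 2.2/cos25.2° = 2.431 m; N'_4 = 113·cos25.2° − 18·2.431 = 58.5; c'Δl = 17.75; W sinα = 48.1
Slice 5: Δl = 2.5/cos37.2° = 3.139 m; N'_5 = 55·cos37.2° − 7·3.139 = 21.8; c'Δl = 22.91; W sinα = 33.3
Σc'Δl = 85.1 kN/m; ΣN' = 342.0 kN/m; ΣW sinα = 131.8 kN/m
Resisting = 85.1 + 342.0·tan27.2° = 85.1 + 175.8 = 260.8 kN/m
FS = 260.8 / 131.8 = 1.978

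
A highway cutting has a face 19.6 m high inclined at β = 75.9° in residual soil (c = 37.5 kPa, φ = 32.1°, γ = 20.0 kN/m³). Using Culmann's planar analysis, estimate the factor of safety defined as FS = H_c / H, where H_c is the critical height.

FS = 1.13

H_c = (4c/γ) · sinβ cosφ / [1 − cos(β − φ)]
    = (4·37.5/20.0) · sin75.9°·cos32.1° / [1 − cos43.8°]
    = 7.500 · 0.8216 / 0.2782 = 22.15 m
FS = H_c / H = 22.15 / 19.6 = 1.130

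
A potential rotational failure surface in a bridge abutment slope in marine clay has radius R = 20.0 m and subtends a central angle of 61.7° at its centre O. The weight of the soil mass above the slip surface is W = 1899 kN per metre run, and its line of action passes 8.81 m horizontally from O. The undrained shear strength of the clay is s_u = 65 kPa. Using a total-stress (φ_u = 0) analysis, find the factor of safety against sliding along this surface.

Taking moments about the centre O, the resisting moment is provided by the undrained shear strength acting along the arc:
Arc length L_a = R·θ = 20.0·(61.7°·π/180) = 20.0·1.0769 = 21.54 m
M_R = s_u·L_a·R = 65·21.54·20.0 = 27998.6 kN·m/m
M_D = W·d = 1899·8.81 = 16730.2 kN·m/m
FS = M_R / M_D = 27998.6 / 16730.2 = 1.674

FS = 1.67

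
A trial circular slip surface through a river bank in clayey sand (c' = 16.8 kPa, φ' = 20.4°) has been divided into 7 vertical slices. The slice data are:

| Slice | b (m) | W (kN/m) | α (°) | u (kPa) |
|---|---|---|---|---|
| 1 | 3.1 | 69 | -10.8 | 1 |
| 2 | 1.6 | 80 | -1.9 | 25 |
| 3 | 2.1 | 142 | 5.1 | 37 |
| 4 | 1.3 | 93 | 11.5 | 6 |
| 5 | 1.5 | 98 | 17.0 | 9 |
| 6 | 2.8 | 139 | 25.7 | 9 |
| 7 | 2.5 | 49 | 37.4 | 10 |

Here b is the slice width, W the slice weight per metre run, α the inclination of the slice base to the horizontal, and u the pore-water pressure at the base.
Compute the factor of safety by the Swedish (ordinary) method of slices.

Ordinary method of slices: FS = Σ[c'·Δl_i + (W_i cosα_i − u_i·Δl_i)·tanφ'] / Σ W_i sinα_i, with Δl_i = b_i / cosα_i.
Slice 1: Δl = 3.1/cos(-10.8°) = 3.156 m; N'_1 = 69·cos(-10.8°) − 1·3.156 = 64.6; c'Δl = 53.02; W sinα = -12.9
Slice 2: Δl = 1.6/cos(-1.9°) = 1.601 m; N'_2 = 80·cos(-1.9°) − 25·1.601 = 39.9; c'Δl = 26.89; W sinα = -2.7
Slice 3: Δl = 2.1/cos5.1° = 2.108 m; N'_3 = 142·cos5.1° − 37·2.108 = 63.4; c'Δl = 35.42; W sinα = 12.6
Slice 4: Δl = 1.3/cos11.5° = 1.327 m; N'_4 = 93·cos11.5° − 6·1.327 = 83.2; c'Δl = 22.29; W sinα = 18.5
Slice 5: Δl = 1.5/cos17.0° = 1.569 m; N'_5 = 98·cos17.0° − 9·1.569 = 79.6; c'Δl = 26.35; W sinα = 28.7
Slice 6: Δl = 2.8/cos25.7° = 3.107 m; N'_6 = 139·cos25.7° − 9·3.107 = 97.3; c'Δl = 52.20; W sinα = 60.3
Slice 7: Δl = 2.5/cos37.4° = 3.147 m; N'_7 = 49·cos37.4° − 10·3.147 = 7.5; c'Δl = 52.87; W sinα = 29.8
Σc'Δl = 269.0 kN/m; ΣN' = 435.5 kN/m; ΣW sinα = 134.3 kN/m
Resisting = 269.0 + 435.5·tan20.4° = 269.0 + 162.0 = 431.0 kN/m
FS = 431.0 / 134.3 = 3.210

FS = 3.21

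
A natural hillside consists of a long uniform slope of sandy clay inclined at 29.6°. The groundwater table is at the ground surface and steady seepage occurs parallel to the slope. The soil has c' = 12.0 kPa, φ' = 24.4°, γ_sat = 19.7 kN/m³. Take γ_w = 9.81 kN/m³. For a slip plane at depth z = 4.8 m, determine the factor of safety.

FS = 0.70

With seepage parallel to the slope and the water table at the surface, the effective normal stress on the slip plane uses the buoyant unit weight γ' = γ_sat − γ_w while the driving shear stress uses γ_sat:
FS = [c' + γ' z cos²β tanφ'] / [γ_sat z sinβ cosβ]
γ' = 19.7 − 9.81 = 9.89 kN/m³
Numerator = 12.0 + 9.89·4.8·cos²29.6°·tan24.4° = 12.0 + 9.89·4.8·0.7560·0.4536 = 28.280 kPa
Denominator = 19.7·4.8·sin29.6°·cos29.6° = 19.7·4.8·0.4939·0.8695 = 40.612 kPa
FS = 28.280 / 40.612 = 0.696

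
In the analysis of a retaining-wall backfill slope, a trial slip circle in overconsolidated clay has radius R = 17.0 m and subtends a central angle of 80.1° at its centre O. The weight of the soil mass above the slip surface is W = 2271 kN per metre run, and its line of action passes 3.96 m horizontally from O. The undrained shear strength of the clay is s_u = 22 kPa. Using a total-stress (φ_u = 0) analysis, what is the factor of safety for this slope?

FS = 0.99

Taking moments about the centre O, the resisting moment is provided by the undrained shear strength acting along the arc:
Arc length L_a = R·θ = 17.0·(80.1°·π/180) = 17.0·1.3980 = 23.77 m
M_R = s_u·L_a·R = 22·23.77·17.0 = 8888.5 kN·m/m
M_D = W·d = 2271·3.96 = 8993.2 kN·m/m
FS = M_R / M_D = 8888.5 / 8993.2 = 0.988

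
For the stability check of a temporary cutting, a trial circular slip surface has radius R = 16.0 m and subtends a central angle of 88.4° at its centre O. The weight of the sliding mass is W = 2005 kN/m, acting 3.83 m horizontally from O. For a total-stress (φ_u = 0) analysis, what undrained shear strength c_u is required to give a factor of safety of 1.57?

c_u = 30.5 kPa

FS = c_u·L_a·R / (W·d), so c_u = FS·W·d / (L_a·R).
Arc length L_a = R·θ = 16.0·(88.4°·π/180) = 16.0·1.5429 = 24.69 m
c_u = 1.57·2005·3.83 / (24.69·16.0) = 12056.3 / 394.97 = 30.52 kPa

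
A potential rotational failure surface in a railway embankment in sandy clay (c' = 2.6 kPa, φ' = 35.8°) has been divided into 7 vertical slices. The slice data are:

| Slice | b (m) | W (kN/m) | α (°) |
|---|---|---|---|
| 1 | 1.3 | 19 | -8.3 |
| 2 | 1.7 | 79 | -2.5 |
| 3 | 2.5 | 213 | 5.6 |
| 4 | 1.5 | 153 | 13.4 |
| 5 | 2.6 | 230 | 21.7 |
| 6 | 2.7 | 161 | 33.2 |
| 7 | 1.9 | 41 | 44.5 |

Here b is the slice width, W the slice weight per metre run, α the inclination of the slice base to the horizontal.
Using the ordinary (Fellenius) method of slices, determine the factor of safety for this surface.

Ordinary method of slices: FS = Σ[c'·Δl_i + (W_i cosα_i)·tanφ'] / Σ W_i sinα_i, with Δl_i = b_i / cosα_i.
Slice 1: Δl = 1.3/cos(-8.3°) = 1.314 m; N'_1 = 19·cos(-8.3°) = 18.8; c'Δl = 3.42; W sinα = -2.7
Slice 2: Δl = 1.7/cos(-2.5°) = 1.702 m; N'_2 = 79·cos(-2.5°) = 78.9; c'Δl = 4.42; W sinα = -3.4
Slice 3: Δl = 2.5/cos5.6° = 2.512 m; N'_3 = 213·cos5.6° = 212.0; c'Δl = 6.53; W sinα = 20.8
Slice 4: Δl = 1.5/cos13.4° = 1.542 m; N'_4 = 153·cos13.4° = 148.8; c'Δl = 4.01; W sinα = 35.5
Slice 5: Δl = 2.6/cos21.7° = 2.798 m; N'_5 = 230·cos21.7° = 213.7; c'Δl = 7.28; W sinα = 85.0
Slice 6: Δl = 2.7/cos33.2° = 3.227 m; N'_6 = 161·cos33.2° = 134.7; c'Δl = 8.39; W sinα = 88.2
Slice 7: Δl = 1.9/cos44.5° = 2.664 m; N'_7 = 41·cos44.5° = 29.2; c'Δl = 6.93; W sinα = 28.7
Σc'Δl = 41.0 kN/m; ΣN' = 836.2 kN/m; ΣW sinα = 252.0 kN/m
Resisting = 41.0 + 836.2·tan35.8° = 41.0 + 603.1 = 644.1 kN/m
FS = 644.1 / 252.0 = 2.556

FS = 2.56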